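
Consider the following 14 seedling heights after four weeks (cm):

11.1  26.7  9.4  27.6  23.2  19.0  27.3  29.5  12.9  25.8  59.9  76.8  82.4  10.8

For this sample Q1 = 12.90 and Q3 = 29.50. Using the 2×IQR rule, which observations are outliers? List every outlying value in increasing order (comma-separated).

IQR = Q3 − Q1 = 29.50 − 12.90 = 16.60.
Lower fence = Q1 − 2·IQR = 12.90 − 33.20 = -20.30.
Upper fence = Q3 + 2·IQR = 29.50 + 33.20 = 62.70.
76.8 > 62.70 → outlier.
82.4 > 62.70 → outlier.
All remaining values lie within [-20.30, 62.70].

76.8, 82.4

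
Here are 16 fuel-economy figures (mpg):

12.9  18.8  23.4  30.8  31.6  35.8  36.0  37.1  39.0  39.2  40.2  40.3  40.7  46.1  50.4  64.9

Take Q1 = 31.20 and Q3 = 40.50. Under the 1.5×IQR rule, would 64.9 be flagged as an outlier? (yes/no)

yes

IQR = Q3 − Q1 = 40.50 − 31.20 = 9.30.
Lower fence = Q1 − 1.5·IQR = 31.20 − 13.95 = 17.25.
Upper fence = Q3 + 1.5·IQR = 40.50 + 13.95 = 54.45.
64.9 lies above the upper fence.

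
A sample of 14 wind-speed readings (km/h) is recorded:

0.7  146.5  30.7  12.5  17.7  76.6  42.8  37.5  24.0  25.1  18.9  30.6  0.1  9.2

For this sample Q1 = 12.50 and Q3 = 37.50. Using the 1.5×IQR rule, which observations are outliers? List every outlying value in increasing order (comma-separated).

IQR = Q3 − Q1 = 37.50 − 12.50 = 25.00.
Lower fence = Q1 − 1.5·IQR = 12.50 − 37.50 = -25.00.
Upper fence = Q3 + 1.5·IQR = 37.50 + 37.50 = 75.00.
76.6 > 75.00 → outlier.
146.5 > 75.00 → outlier.
All remaining values lie within [-25.00, 75.00].

76.6, 146.5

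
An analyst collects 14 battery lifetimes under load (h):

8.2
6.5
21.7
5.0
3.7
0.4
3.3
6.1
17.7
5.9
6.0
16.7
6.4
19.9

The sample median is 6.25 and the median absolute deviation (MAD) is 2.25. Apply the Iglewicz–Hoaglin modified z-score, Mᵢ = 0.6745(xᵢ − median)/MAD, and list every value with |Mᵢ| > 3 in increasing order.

16.7, 17.7, 19.9, 21.7

|Mᵢ| > 3 ⇔ |xᵢ − 6.25| > 3·2.25/0.6745 = 10.01.
So outliers lie outside [-3.76, 16.26].
16.7: M = 3.13 → outlier.
17.7: M = 3.43 → outlier.
19.9: M = 4.09 → outlier.
21.7: M = 4.63 → outlier.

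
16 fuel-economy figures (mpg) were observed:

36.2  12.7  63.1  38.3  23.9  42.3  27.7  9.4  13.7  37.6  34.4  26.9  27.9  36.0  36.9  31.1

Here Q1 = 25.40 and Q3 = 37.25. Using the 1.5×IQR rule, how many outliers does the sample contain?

IQR = 11.85; fences at 25.40 − 17.775 = 7.625 and 37.25 + 17.775 = 55.025.
Outside the cutoffs: 63.1.

1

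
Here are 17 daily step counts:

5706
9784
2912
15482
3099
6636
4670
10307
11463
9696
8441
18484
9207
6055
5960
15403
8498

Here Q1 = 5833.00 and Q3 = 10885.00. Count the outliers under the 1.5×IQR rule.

IQR = 5052.00; fences at 5833.00 − 7578.00 = -1745.00 and 10885.00 + 7578.00 = 18463.00.
Outside the cutoffs: 18484.

1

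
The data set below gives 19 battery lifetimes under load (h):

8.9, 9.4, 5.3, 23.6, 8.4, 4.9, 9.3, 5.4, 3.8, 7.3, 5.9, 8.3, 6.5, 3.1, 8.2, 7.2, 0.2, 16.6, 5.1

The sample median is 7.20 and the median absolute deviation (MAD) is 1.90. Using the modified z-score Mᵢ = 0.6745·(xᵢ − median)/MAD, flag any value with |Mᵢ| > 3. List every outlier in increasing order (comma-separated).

16.6, 23.6

|Mᵢ| > 3 ⇔ |xᵢ − 7.20| > 3·1.90/0.6745 = 8.45.
So outliers lie outside [-1.25, 15.65].
16.6: M = 3.34 → outlier.
23.6: M = 5.82 → outlier.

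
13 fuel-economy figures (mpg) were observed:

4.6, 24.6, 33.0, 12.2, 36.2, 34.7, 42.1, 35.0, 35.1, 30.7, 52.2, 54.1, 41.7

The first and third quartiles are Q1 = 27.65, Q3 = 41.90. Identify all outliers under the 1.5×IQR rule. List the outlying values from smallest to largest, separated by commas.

4.6

IQR = Q3 − Q1 = 41.90 − 27.65 = 14.25.
Lower fence = Q1 − 1.5·IQR = 27.65 − 21.375 = 6.275.
Upper fence = Q3 + 1.5·IQR = 41.90 + 21.375 = 63.275.
4.6 < 6.275 → outlier.
All remaining values lie within [6.275, 63.275].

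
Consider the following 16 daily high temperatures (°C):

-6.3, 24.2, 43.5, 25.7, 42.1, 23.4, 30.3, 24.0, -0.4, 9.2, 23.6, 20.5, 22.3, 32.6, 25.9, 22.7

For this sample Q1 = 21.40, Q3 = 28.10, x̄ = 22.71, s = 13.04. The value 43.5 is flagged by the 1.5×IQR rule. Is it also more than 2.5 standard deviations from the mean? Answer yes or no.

no

z = (43.5 − 22.71) / 13.04 = 1.59.
|z| = 1.59 ≤ 2.5.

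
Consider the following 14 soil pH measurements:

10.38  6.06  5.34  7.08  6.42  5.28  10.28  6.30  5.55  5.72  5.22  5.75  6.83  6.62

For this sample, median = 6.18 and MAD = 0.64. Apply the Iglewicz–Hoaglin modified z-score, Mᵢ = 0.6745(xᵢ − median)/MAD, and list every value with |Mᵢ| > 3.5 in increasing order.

|Mᵢ| > 3.5 ⇔ |xᵢ − 6.18| > 3.5·0.64/0.6745 = 3.32.
So outliers lie outside [2.86, 9.50].
10.28: M = 4.32 → outlier.
10.38: M = 4.43 → outlier.

10.28, 10.38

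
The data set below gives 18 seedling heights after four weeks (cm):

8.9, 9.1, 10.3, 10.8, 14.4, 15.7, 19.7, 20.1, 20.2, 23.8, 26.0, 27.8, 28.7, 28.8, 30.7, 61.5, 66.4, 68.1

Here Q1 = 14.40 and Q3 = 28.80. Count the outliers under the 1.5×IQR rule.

3

IQR = 14.40; fences at 14.40 − 21.60 = -7.20 and 28.80 + 21.60 = 50.40.
Outside the cutoffs: 61.5, 66.4, 68.1.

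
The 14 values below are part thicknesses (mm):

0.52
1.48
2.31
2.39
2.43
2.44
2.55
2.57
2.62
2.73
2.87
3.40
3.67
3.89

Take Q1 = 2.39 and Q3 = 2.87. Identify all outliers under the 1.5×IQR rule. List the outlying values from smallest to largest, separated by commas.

IQR = Q3 − Q1 = 2.87 − 2.39 = 0.48.
Lower fence = Q1 − 1.5·IQR = 2.39 − 0.72 = 1.67.
Upper fence = Q3 + 1.5·IQR = 2.87 + 0.72 = 3.59.
0.52 < 1.67 → outlier.
1.48 < 1.67 → outlier.
3.67 > 3.59 → outlier.
3.89 > 3.59 → outlier.
All remaining values lie within [1.67, 3.59].

0.52, 1.48, 3.67, 3.89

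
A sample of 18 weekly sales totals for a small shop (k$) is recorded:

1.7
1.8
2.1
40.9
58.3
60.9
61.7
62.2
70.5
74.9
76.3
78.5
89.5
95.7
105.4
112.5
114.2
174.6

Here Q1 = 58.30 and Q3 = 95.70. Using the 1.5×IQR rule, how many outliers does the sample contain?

4

IQR = 37.40; fences at 58.30 − 56.10 = 2.20 and 95.70 + 56.10 = 151.80.
Outside the cutoffs: 1.7, 1.8, 2.1, 174.6.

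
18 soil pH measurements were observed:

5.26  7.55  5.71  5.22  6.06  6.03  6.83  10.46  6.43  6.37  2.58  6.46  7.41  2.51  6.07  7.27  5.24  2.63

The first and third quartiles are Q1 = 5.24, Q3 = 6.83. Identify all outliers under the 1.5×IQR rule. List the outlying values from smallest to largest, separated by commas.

2.51, 2.58, 2.63, 10.46

IQR = Q3 − Q1 = 6.83 − 5.24 = 1.59.
Lower fence = Q1 − 1.5·IQR = 5.24 − 2.385 = 2.855.
Upper fence = Q3 + 1.5·IQR = 6.83 + 2.385 = 9.215.
2.51 < 2.855 → outlier.
2.58 < 2.855 → outlier.
2.63 < 2.855 → outlier.
10.46 > 9.215 → outlier.
All remaining values lie within [2.855, 9.215].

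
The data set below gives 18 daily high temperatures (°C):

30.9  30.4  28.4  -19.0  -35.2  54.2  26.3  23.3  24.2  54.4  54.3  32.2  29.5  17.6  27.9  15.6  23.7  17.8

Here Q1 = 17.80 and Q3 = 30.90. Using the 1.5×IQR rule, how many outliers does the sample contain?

5

IQR = 13.10; fences at 17.80 − 19.65 = -1.85 and 30.90 + 19.65 = 50.55.
Outside the cutoffs: -35.2, -19.0, 54.2, 54.3, 54.4.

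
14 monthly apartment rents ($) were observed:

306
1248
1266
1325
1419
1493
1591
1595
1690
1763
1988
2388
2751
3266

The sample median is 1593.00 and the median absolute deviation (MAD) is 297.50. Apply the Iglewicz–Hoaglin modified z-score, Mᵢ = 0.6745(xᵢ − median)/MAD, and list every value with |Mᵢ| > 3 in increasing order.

3266

|Mᵢ| > 3 ⇔ |xᵢ − 1593.00| > 3·297.50/0.6745 = 1323.20.
So outliers lie outside [269.80, 2916.20].
3266: M = 3.79 → outlier.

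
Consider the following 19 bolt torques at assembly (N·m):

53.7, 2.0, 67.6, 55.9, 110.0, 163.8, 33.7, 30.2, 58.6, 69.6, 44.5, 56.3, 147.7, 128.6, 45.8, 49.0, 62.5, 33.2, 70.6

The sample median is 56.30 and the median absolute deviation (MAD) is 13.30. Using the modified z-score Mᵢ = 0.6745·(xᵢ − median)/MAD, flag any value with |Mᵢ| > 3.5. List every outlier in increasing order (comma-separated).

|Mᵢ| > 3.5 ⇔ |xᵢ − 56.30| > 3.5·13.30/0.6745 = 69.01.
So outliers lie outside [-12.71, 125.31].
128.6: M = 3.67 → outlier.
147.7: M = 4.64 → outlier.
163.8: M = 5.45 → outlier.

128.6, 147.7, 163.8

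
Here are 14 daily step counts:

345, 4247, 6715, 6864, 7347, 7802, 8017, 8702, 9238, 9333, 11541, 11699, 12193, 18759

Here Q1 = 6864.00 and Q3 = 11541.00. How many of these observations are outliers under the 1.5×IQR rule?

1

IQR = 4677.00; fences at 6864.00 − 7015.50 = -151.50 and 11541.00 + 7015.50 = 18556.50.
Outside the cutoffs: 18759.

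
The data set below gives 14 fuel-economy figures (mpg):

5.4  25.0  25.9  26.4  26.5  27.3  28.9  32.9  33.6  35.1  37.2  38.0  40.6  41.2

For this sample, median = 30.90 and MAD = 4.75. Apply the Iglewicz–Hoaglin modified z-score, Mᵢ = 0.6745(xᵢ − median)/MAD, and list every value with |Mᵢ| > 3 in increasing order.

5.4

|Mᵢ| > 3 ⇔ |xᵢ − 30.90| > 3·4.75/0.6745 = 21.13.
So outliers lie outside [9.77, 52.03].
5.4: M = -3.62 → outlier.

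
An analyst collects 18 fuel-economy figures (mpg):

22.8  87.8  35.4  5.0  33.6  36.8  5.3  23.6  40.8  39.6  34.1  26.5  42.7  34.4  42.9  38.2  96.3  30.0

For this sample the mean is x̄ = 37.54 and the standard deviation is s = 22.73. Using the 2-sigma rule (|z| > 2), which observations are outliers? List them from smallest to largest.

87.8, 96.3

Cutoffs at x̄ ± 2s: 37.54 ± 2·22.73 = [-7.92, 83.00].
87.8: z = 2.21, |z| > 2 → outlier.
96.3: z = 2.59, |z| > 2 → outlier.
Every other value lies within [-7.92, 83.00].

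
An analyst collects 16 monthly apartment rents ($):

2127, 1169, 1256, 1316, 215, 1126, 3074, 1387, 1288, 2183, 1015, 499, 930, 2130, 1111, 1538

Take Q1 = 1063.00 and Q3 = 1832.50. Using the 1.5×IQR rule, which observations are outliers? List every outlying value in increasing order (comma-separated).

IQR = Q3 − Q1 = 1832.50 − 1063.00 = 769.50.
Lower fence = Q1 − 1.5·IQR = 1063.00 − 1154.25 = -91.25.
Upper fence = Q3 + 1.5·IQR = 1832.50 + 1154.25 = 2986.75.
3074 > 2986.75 → outlier.
All remaining values lie within [-91.25, 2986.75].

3074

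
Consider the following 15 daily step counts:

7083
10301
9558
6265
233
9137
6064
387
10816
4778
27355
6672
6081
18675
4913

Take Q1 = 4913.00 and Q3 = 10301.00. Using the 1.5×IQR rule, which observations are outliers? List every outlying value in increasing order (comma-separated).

IQR = Q3 − Q1 = 10301.00 − 4913.00 = 5388.00.
Lower fence = Q1 − 1.5·IQR = 4913.00 − 8082.00 = -3169.00.
Upper fence = Q3 + 1.5·IQR = 10301.00 + 8082.00 = 18383.00.
18675 > 18383.00 → outlier.
27355 > 18383.00 → outlier.
All remaining values lie within [-3169.00, 18383.00].

18675, 27355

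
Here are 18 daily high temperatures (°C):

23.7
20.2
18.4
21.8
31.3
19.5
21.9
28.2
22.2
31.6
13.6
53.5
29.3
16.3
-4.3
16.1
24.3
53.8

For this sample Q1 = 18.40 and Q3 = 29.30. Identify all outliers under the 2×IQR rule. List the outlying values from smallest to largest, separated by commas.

IQR = Q3 − Q1 = 29.30 − 18.40 = 10.90.
Lower fence = Q1 − 2·IQR = 18.40 − 21.80 = -3.40.
Upper fence = Q3 + 2·IQR = 29.30 + 21.80 = 51.10.
-4.3 < -3.40 → outlier.
53.5 > 51.10 → outlier.
53.8 > 51.10 → outlier.
All remaining values lie within [-3.40, 51.10].

-4.3, 53.5, 53.8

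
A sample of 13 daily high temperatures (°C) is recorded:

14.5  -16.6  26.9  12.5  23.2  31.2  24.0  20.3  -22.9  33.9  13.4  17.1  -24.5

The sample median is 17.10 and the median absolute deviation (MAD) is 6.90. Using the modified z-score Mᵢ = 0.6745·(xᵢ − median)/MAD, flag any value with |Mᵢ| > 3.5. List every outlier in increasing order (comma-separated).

|Mᵢ| > 3.5 ⇔ |xᵢ − 17.10| > 3.5·6.90/0.6745 = 35.80.
So outliers lie outside [-18.70, 52.90].
-24.5: M = -4.07 → outlier.
-22.9: M = -3.91 → outlier.

-24.5, -22.9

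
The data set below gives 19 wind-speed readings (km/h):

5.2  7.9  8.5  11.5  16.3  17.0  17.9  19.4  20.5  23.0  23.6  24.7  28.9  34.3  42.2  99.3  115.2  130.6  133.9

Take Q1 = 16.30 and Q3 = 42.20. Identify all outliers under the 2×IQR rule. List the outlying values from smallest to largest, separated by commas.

99.3, 115.2, 130.6, 133.9

IQR = Q3 − Q1 = 42.20 − 16.30 = 25.90.
Lower fence = Q1 − 2·IQR = 16.30 − 51.80 = -35.50.
Upper fence = Q3 + 2·IQR = 42.20 + 51.80 = 94.00.
99.3 > 94.00 → outlier.
115.2 > 94.00 → outlier.
130.6 > 94.00 → outlier.
133.9 > 94.00 → outlier.
All remaining values lie within [-35.50, 94.00].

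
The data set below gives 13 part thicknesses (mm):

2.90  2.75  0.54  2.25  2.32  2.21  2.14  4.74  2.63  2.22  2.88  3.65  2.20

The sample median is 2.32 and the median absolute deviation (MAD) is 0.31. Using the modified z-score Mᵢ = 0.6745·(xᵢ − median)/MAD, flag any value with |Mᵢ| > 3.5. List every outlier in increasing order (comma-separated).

0.54, 4.74

|Mᵢ| > 3.5 ⇔ |xᵢ − 2.32| > 3.5·0.31/0.6745 = 1.61.
So outliers lie outside [0.71, 3.93].
0.54: M = -3.87 → outlier.
4.74: M = 5.27 → outlier.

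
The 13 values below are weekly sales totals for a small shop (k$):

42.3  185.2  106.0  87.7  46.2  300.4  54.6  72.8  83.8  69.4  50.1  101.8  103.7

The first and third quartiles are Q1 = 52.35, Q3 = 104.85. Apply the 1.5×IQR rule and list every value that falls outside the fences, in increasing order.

IQR = Q3 − Q1 = 104.85 − 52.35 = 52.50.
Lower fence = Q1 − 1.5·IQR = 52.35 − 78.75 = -26.40.
Upper fence = Q3 + 1.5·IQR = 104.85 + 78.75 = 183.60.
185.2 > 183.60 → outlier.
300.4 > 183.60 → outlier.
All remaining values lie within [-26.40, 183.60].

185.2, 300.4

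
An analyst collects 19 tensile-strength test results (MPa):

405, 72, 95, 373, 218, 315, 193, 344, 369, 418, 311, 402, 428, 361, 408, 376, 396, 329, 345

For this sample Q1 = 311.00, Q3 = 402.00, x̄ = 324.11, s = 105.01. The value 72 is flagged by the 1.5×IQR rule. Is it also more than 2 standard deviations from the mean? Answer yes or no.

yes

z = (72 − 324.11) / 105.01 = -2.40.
|z| = 2.40 > 2.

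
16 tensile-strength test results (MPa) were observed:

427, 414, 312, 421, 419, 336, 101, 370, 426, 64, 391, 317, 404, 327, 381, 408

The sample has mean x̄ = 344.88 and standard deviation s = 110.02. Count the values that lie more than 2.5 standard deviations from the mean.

Cutoffs: x̄ ± 2.5s = [69.83, 619.93].
Outside the cutoffs: 64.

1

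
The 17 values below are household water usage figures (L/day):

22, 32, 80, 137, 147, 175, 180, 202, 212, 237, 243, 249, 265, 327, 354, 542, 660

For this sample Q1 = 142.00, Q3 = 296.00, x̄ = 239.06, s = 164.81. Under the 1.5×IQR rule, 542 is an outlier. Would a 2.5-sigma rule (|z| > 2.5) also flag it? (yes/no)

z = (542 − 239.06) / 164.81 = 1.84.
|z| = 1.84 ≤ 2.5.

no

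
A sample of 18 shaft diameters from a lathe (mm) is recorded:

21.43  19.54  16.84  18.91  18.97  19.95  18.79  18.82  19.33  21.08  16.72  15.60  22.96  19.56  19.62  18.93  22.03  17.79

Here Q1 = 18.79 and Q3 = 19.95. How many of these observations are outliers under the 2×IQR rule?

2

IQR = 1.16; fences at 18.79 − 2.32 = 16.47 and 19.95 + 2.32 = 22.27.
Outside the cutoffs: 15.60, 22.96.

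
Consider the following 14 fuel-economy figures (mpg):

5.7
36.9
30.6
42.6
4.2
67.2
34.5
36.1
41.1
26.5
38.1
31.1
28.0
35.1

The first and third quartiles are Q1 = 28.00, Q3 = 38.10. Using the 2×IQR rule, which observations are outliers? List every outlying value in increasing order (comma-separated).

IQR = Q3 − Q1 = 38.10 − 28.00 = 10.10.
Lower fence = Q1 − 2·IQR = 28.00 − 20.20 = 7.80.
Upper fence = Q3 + 2·IQR = 38.10 + 20.20 = 58.30.
4.2 < 7.80 → outlier.
5.7 < 7.80 → outlier.
67.2 > 58.30 → outlier.
All remaining values lie within [7.80, 58.30].

4.2, 5.7, 67.2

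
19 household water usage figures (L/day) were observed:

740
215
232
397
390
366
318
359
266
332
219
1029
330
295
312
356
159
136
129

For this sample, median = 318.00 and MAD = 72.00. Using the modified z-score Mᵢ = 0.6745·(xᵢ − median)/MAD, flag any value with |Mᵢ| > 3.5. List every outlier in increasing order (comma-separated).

|Mᵢ| > 3.5 ⇔ |xᵢ − 318.00| > 3.5·72.00/0.6745 = 373.61.
So outliers lie outside [-55.61, 691.61].
740: M = 3.95 → outlier.
1029: M = 6.66 → outlier.

740, 1029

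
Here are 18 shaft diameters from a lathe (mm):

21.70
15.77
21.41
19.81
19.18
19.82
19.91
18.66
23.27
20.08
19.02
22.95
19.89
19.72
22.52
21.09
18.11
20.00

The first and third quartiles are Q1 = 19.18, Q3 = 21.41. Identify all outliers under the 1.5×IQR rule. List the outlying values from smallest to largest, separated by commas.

IQR = Q3 − Q1 = 21.41 − 19.18 = 2.23.
Lower fence = Q1 − 1.5·IQR = 19.18 − 3.345 = 15.835.
Upper fence = Q3 + 1.5·IQR = 21.41 + 3.345 = 24.755.
15.77 < 15.835 → outlier.
All remaining values lie within [15.835, 24.755].

15.77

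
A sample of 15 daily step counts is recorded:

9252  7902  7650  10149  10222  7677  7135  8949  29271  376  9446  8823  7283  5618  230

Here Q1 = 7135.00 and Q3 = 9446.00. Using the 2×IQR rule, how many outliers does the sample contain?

IQR = 2311.00; fences at 7135.00 − 4622.00 = 2513.00 and 9446.00 + 4622.00 = 14068.00.
Outside the cutoffs: 230, 376, 29271.

3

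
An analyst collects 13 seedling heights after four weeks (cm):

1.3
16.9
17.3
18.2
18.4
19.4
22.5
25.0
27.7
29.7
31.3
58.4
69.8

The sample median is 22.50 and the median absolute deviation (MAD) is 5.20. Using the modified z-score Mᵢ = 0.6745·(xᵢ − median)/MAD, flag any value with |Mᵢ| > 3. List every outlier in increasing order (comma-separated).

|Mᵢ| > 3 ⇔ |xᵢ − 22.50| > 3·5.20/0.6745 = 23.13.
So outliers lie outside [-0.63, 45.63].
58.4: M = 4.66 → outlier.
69.8: M = 6.14 → outlier.

58.4, 69.8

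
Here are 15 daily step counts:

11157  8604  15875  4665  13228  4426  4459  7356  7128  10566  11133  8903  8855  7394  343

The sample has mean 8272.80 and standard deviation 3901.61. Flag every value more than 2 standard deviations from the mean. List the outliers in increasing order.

Cutoffs at x̄ ± 2s: 8272.80 ± 2·3901.61 = [469.58, 16076.02].
343: z = -2.03, |z| > 2 → outlier.
Every other value lies within [469.58, 16076.02].

343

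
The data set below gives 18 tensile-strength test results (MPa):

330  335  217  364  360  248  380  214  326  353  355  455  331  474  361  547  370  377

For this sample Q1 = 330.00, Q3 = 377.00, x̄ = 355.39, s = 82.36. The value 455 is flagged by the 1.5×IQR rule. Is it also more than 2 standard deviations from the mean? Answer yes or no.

no

z = (455 − 355.39) / 82.36 = 1.21.
|z| = 1.21 ≤ 2.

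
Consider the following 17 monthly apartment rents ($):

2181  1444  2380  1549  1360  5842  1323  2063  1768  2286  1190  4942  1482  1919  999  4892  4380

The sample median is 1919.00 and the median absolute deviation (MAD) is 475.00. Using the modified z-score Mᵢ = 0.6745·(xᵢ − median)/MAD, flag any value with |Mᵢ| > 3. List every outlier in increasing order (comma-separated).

|Mᵢ| > 3 ⇔ |xᵢ − 1919.00| > 3·475.00/0.6745 = 2112.68.
So outliers lie outside [-193.68, 4031.68].
4380: M = 3.49 → outlier.
4892: M = 4.22 → outlier.
4942: M = 4.29 → outlier.
5842: M = 5.57 → outlier.

4380, 4892, 4942, 5842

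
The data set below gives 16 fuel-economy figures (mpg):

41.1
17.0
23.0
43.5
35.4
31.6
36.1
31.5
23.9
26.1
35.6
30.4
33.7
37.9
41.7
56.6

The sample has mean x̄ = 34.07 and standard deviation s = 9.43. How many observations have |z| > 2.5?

0

Cutoffs: x̄ ± 2.5s = [10.495, 57.645].
Every value lies within the cutoffs.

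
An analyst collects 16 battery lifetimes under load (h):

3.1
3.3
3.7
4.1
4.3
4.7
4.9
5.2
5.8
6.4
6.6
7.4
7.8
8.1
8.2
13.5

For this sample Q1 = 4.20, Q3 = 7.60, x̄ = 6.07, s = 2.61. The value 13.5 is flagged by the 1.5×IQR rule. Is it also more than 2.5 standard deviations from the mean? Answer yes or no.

yes

z = (13.5 − 6.07) / 2.61 = 2.85.
|z| = 2.85 > 2.5.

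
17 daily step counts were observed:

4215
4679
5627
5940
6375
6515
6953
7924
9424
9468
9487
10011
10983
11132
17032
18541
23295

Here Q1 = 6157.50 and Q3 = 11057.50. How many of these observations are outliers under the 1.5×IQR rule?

2

IQR = 4900.00; fences at 6157.50 − 7350.00 = -1192.50 and 11057.50 + 7350.00 = 18407.50.
Outside the cutoffs: 18541, 23295.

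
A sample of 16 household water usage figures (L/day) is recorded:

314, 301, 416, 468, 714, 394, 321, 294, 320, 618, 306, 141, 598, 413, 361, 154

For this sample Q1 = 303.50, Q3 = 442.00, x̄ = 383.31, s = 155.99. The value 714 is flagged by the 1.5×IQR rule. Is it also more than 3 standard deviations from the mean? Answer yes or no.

no

z = (714 − 383.31) / 155.99 = 2.12.
|z| = 2.12 ≤ 3.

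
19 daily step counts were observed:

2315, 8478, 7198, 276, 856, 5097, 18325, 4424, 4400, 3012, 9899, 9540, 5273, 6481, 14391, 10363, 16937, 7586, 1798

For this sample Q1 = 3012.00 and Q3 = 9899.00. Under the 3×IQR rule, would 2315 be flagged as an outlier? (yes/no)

IQR = Q3 − Q1 = 9899.00 − 3012.00 = 6887.00.
Lower fence = Q1 − 3·IQR = 3012.00 − 20661.00 = -17649.00.
Upper fence = Q3 + 3·IQR = 9899.00 + 20661.00 = 30560.00.
2315 lies within [-17649.00, 30560.00].

no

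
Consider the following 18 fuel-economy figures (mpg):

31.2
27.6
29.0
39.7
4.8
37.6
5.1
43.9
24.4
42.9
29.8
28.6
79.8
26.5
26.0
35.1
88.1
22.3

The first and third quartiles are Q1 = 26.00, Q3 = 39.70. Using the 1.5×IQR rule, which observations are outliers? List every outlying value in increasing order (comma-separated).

IQR = Q3 − Q1 = 39.70 − 26.00 = 13.70.
Lower fence = Q1 − 1.5·IQR = 26.00 − 20.55 = 5.45.
Upper fence = Q3 + 1.5·IQR = 39.70 + 20.55 = 60.25.
4.8 < 5.45 → outlier.
5.1 < 5.45 → outlier.
79.8 > 60.25 → outlier.
88.1 > 60.25 → outlier.
All remaining values lie within [5.45, 60.25].

4.8, 5.1, 79.8, 88.1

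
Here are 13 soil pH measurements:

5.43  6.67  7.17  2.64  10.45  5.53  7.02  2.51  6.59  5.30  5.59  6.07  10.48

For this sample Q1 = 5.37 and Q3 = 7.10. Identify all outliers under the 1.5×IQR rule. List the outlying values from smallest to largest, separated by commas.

2.51, 2.64, 10.45, 10.48

IQR = Q3 − Q1 = 7.10 − 5.37 = 1.73.
Lower fence = Q1 − 1.5·IQR = 5.37 − 2.595 = 2.775.
Upper fence = Q3 + 1.5·IQR = 7.10 + 2.595 = 9.695.
2.51 < 2.775 → outlier.
2.64 < 2.775 → outlier.
10.45 > 9.695 → outlier.
10.48 > 9.695 → outlier.
All remaining values lie within [2.775, 9.695].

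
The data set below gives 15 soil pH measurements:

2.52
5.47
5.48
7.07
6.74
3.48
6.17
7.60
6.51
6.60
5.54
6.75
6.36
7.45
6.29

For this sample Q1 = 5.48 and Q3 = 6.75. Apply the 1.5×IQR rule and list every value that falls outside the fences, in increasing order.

2.52, 3.48

IQR = Q3 − Q1 = 6.75 − 5.48 = 1.27.
Lower fence = Q1 − 1.5·IQR = 5.48 − 1.905 = 3.575.
Upper fence = Q3 + 1.5·IQR = 6.75 + 1.905 = 8.655.
2.52 < 3.575 → outlier.
3.48 < 3.575 → outlier.
All remaining values lie within [3.575, 8.655].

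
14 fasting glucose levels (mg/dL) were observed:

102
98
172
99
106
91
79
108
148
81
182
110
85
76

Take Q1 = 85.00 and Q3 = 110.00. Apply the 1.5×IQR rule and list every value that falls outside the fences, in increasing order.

148, 172, 182

IQR = Q3 − Q1 = 110.00 − 85.00 = 25.00.
Lower fence = Q1 − 1.5·IQR = 85.00 − 37.50 = 47.50.
Upper fence = Q3 + 1.5·IQR = 110.00 + 37.50 = 147.50.
148 > 147.50 → outlier.
172 > 147.50 → outlier.
182 > 147.50 → outlier.
All remaining values lie within [47.50, 147.50].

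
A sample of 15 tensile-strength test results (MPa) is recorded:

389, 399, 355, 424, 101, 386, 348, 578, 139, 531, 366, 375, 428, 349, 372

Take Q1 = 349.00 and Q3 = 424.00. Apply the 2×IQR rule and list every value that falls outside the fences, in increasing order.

101, 139, 578

IQR = Q3 − Q1 = 424.00 − 349.00 = 75.00.
Lower fence = Q1 − 2·IQR = 349.00 − 150.00 = 199.00.
Upper fence = Q3 + 2·IQR = 424.00 + 150.00 = 574.00.
101 < 199.00 → outlier.
139 < 199.00 → outlier.
578 > 574.00 → outlier.
All remaining values lie within [199.00, 574.00].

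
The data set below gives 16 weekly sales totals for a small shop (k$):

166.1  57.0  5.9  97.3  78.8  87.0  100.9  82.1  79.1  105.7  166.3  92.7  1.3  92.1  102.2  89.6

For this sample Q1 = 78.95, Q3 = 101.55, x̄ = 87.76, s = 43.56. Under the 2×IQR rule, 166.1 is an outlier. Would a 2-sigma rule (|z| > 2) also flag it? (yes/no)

no

z = (166.1 − 87.76) / 43.56 = 1.80.
|z| = 1.80 ≤ 2.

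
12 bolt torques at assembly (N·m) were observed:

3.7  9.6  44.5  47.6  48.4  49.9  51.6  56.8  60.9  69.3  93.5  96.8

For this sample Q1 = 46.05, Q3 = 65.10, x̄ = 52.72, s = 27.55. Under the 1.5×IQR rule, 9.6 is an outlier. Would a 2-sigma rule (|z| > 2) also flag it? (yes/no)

z = (9.6 − 52.72) / 27.55 = -1.57.
|z| = 1.57 ≤ 2.

no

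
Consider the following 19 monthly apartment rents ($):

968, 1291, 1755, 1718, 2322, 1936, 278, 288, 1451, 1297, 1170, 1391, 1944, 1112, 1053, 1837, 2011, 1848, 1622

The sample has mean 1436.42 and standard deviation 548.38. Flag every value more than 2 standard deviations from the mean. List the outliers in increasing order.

Cutoffs at x̄ ± 2s: 1436.42 ± 2·548.38 = [339.66, 2533.18].
278: z = -2.11, |z| > 2 → outlier.
288: z = -2.09, |z| > 2 → outlier.
Every other value lies within [339.66, 2533.18].

278, 288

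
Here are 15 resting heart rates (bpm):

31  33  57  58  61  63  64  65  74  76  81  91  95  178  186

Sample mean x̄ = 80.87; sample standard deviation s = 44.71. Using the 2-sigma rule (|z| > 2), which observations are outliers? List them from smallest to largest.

178, 186

Cutoffs at x̄ ± 2s: 80.87 ± 2·44.71 = [-8.55, 170.29].
178: z = 2.17, |z| > 2 → outlier.
186: z = 2.35, |z| > 2 → outlier.
Every other value lies within [-8.55, 170.29].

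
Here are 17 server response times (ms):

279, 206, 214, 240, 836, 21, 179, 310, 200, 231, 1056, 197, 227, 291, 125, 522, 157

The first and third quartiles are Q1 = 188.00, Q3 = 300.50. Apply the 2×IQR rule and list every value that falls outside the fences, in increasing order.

836, 1056

IQR = Q3 − Q1 = 300.50 − 188.00 = 112.50.
Lower fence = Q1 − 2·IQR = 188.00 − 225.00 = -37.00.
Upper fence = Q3 + 2·IQR = 300.50 + 225.00 = 525.50.
836 > 525.50 → outlier.
1056 > 525.50 → outlier.
All remaining values lie within [-37.00, 525.50].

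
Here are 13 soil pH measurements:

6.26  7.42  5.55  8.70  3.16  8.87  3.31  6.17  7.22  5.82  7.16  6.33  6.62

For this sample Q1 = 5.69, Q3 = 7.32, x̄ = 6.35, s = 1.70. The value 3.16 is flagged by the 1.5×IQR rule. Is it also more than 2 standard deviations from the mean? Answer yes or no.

z = (3.16 − 6.35) / 1.70 = -1.88.
|z| = 1.88 ≤ 2.

no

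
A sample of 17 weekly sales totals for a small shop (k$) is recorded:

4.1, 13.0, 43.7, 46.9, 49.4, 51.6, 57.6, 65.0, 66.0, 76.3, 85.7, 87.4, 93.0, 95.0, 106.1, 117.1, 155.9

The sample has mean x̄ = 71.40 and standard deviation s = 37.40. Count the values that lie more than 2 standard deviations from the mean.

1

Cutoffs: x̄ ± 2s = [-3.40, 146.20].
Outside the cutoffs: 155.9.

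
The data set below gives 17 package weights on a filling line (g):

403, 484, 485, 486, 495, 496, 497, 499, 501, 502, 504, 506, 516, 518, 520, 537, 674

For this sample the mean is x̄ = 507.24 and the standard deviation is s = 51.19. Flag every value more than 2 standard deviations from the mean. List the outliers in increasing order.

Cutoffs at x̄ ± 2s: 507.24 ± 2·51.19 = [404.86, 609.62].
403: z = -2.04, |z| > 2 → outlier.
674: z = 3.26, |z| > 2 → outlier.
Every other value lies within [404.86, 609.62].

403, 674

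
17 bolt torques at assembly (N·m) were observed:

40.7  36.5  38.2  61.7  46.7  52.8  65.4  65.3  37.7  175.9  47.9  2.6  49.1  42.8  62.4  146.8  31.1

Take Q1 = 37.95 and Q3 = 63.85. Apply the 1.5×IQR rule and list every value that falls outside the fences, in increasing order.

IQR = Q3 − Q1 = 63.85 − 37.95 = 25.90.
Lower fence = Q1 − 1.5·IQR = 37.95 − 38.85 = -0.90.
Upper fence = Q3 + 1.5·IQR = 63.85 + 38.85 = 102.70.
146.8 > 102.70 → outlier.
175.9 > 102.70 → outlier.
All remaining values lie within [-0.90, 102.70].

146.8, 175.9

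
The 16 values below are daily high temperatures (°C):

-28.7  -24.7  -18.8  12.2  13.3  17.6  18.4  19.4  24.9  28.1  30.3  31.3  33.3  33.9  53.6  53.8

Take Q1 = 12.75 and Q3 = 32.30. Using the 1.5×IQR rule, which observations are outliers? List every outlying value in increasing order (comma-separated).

-28.7, -24.7, -18.8

IQR = Q3 − Q1 = 32.30 − 12.75 = 19.55.
Lower fence = Q1 − 1.5·IQR = 12.75 − 29.325 = -16.575.
Upper fence = Q3 + 1.5·IQR = 32.30 + 29.325 = 61.625.
-28.7 < -16.575 → outlier.
-24.7 < -16.575 → outlier.
-18.8 < -16.575 → outlier.
All remaining values lie within [-16.575, 61.625].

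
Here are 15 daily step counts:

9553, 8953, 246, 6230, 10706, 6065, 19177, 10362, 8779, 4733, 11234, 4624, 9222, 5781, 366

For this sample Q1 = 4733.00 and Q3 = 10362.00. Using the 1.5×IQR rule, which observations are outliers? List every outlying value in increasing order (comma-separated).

IQR = Q3 − Q1 = 10362.00 − 4733.00 = 5629.00.
Lower fence = Q1 − 1.5·IQR = 4733.00 − 8443.50 = -3710.50.
Upper fence = Q3 + 1.5·IQR = 10362.00 + 8443.50 = 18805.50.
19177 > 18805.50 → outlier.
All remaining values lie within [-3710.50, 18805.50].

19177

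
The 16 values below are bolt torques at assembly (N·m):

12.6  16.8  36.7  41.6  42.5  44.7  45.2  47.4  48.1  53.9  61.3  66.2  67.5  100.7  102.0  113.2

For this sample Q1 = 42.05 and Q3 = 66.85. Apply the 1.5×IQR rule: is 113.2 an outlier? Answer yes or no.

IQR = Q3 − Q1 = 66.85 − 42.05 = 24.80.
Lower fence = Q1 − 1.5·IQR = 42.05 − 37.20 = 4.85.
Upper fence = Q3 + 1.5·IQR = 66.85 + 37.20 = 104.05.
113.2 lies above the upper fence.

yes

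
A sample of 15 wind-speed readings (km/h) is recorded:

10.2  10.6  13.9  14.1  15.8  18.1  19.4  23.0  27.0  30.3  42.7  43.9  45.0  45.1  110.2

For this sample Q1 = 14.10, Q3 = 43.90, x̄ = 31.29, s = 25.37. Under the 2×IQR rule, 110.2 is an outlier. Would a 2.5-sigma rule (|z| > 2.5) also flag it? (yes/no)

yes

z = (110.2 − 31.29) / 25.37 = 3.11.
|z| = 3.11 > 2.5.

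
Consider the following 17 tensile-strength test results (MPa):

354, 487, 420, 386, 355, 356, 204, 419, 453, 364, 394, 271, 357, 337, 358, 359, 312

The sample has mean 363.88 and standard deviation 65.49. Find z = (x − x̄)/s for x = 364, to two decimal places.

0.00

z = (364 − 363.88) / 65.49 = 0.00.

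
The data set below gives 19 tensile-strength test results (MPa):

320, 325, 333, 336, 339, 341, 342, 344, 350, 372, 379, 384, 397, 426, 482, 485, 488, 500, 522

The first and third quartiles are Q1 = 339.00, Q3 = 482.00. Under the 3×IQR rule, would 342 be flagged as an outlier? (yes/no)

no

IQR = Q3 − Q1 = 482.00 − 339.00 = 143.00.
Lower fence = Q1 − 3·IQR = 339.00 − 429.00 = -90.00.
Upper fence = Q3 + 3·IQR = 482.00 + 429.00 = 911.00.
342 lies within [-90.00, 911.00].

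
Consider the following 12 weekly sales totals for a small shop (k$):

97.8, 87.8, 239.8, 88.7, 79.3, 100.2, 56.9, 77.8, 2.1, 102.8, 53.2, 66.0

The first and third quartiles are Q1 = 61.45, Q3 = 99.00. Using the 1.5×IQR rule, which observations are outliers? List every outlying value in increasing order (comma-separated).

IQR = Q3 − Q1 = 99.00 − 61.45 = 37.55.
Lower fence = Q1 − 1.5·IQR = 61.45 − 56.325 = 5.125.
Upper fence = Q3 + 1.5·IQR = 99.00 + 56.325 = 155.325.
2.1 < 5.125 → outlier.
239.8 > 155.325 → outlier.
All remaining values lie within [5.125, 155.325].

2.1, 239.8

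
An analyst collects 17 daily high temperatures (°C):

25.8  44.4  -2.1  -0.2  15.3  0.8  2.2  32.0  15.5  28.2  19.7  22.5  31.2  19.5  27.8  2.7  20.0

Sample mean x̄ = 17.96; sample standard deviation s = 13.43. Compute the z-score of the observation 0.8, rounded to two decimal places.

z = (0.8 − 17.96) / 13.43 = -1.28.

-1.28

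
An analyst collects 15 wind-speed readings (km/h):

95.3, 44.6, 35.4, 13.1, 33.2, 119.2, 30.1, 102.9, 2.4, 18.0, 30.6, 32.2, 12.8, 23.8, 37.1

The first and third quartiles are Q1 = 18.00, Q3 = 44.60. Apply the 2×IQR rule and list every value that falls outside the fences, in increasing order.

102.9, 119.2

IQR = Q3 − Q1 = 44.60 − 18.00 = 26.60.
Lower fence = Q1 − 2·IQR = 18.00 − 53.20 = -35.20.
Upper fence = Q3 + 2·IQR = 44.60 + 53.20 = 97.80.
102.9 > 97.80 → outlier.
119.2 > 97.80 → outlier.
All remaining values lie within [-35.20, 97.80].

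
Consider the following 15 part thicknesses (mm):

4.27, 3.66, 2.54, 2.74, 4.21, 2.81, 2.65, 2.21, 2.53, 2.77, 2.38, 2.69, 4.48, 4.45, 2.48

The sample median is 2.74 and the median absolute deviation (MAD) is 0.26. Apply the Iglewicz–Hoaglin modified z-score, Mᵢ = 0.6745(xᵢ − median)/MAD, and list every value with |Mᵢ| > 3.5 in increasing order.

|Mᵢ| > 3.5 ⇔ |xᵢ − 2.74| > 3.5·0.26/0.6745 = 1.35.
So outliers lie outside [1.39, 4.09].
4.21: M = 3.81 → outlier.
4.27: M = 3.97 → outlier.
4.45: M = 4.44 → outlier.
4.48: M = 4.51 → outlier.

4.21, 4.27, 4.45, 4.48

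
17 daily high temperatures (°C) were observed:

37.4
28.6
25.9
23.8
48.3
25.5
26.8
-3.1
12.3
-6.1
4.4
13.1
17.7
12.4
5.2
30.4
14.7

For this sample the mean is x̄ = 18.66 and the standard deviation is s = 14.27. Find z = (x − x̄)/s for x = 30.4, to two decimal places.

0.82

z = (30.4 − 18.66) / 14.27 = 0.82.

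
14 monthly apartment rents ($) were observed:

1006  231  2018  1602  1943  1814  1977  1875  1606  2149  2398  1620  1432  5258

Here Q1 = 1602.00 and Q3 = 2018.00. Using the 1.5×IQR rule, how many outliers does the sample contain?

IQR = 416.00; fences at 1602.00 − 624.00 = 978.00 and 2018.00 + 624.00 = 2642.00.
Outside the cutoffs: 231, 5258.

2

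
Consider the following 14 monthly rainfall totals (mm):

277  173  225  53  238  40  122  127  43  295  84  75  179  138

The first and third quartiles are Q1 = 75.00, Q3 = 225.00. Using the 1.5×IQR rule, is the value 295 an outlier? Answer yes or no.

no

IQR = Q3 − Q1 = 225.00 − 75.00 = 150.00.
Lower fence = Q1 − 1.5·IQR = 75.00 − 225.00 = -150.00.
Upper fence = Q3 + 1.5·IQR = 225.00 + 225.00 = 450.00.
295 lies within [-150.00, 450.00].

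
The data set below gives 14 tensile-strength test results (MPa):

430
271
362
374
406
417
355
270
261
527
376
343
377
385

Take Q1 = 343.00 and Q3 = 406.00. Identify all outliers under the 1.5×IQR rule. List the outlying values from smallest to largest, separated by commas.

527

IQR = Q3 − Q1 = 406.00 − 343.00 = 63.00.
Lower fence = Q1 − 1.5·IQR = 343.00 − 94.50 = 248.50.
Upper fence = Q3 + 1.5·IQR = 406.00 + 94.50 = 500.50.
527 > 500.50 → outlier.
All remaining values lie within [248.50, 500.50].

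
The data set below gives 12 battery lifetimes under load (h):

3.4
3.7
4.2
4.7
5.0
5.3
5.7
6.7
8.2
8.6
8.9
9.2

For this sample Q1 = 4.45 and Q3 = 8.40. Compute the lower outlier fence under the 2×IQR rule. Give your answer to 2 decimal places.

IQR = Q3 − Q1 = 8.40 − 4.45 = 3.95.
Lower fence = Q1 − 2·IQR = 4.45 − 7.90 = -3.45.
Upper fence = Q3 + 2·IQR = 8.40 + 7.90 = 16.30.

-3.45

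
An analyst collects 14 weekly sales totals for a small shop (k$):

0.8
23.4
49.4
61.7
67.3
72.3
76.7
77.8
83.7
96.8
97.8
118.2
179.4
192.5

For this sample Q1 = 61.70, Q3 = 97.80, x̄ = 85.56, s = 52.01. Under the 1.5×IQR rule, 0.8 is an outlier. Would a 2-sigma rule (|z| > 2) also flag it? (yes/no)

z = (0.8 − 85.56) / 52.01 = -1.63.
|z| = 1.63 ≤ 2.

no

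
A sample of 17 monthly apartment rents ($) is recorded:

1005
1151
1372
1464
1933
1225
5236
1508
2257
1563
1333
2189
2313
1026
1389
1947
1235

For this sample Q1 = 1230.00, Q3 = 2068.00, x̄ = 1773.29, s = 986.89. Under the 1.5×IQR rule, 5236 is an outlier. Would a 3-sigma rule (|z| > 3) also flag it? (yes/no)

z = (5236 − 1773.29) / 986.89 = 3.51.
|z| = 3.51 > 3.

yes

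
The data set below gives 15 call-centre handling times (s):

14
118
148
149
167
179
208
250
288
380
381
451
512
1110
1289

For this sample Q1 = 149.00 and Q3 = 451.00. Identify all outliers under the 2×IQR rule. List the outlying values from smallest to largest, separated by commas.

IQR = Q3 − Q1 = 451.00 − 149.00 = 302.00.
Lower fence = Q1 − 2·IQR = 149.00 − 604.00 = -455.00.
Upper fence = Q3 + 2·IQR = 451.00 + 604.00 = 1055.00.
1110 > 1055.00 → outlier.
1289 > 1055.00 → outlier.
All remaining values lie within [-455.00, 1055.00].

1110, 1289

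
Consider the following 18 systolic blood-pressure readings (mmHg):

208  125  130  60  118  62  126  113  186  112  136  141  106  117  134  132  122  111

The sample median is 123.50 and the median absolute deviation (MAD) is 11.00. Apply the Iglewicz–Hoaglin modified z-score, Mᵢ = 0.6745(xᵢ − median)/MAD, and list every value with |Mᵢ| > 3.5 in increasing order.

60, 62, 186, 208

|Mᵢ| > 3.5 ⇔ |xᵢ − 123.50| > 3.5·11.00/0.6745 = 57.08.
So outliers lie outside [66.42, 180.58].
60: M = -3.89 → outlier.
62: M = -3.77 → outlier.
186: M = 3.83 → outlier.
208: M = 5.18 → outlier.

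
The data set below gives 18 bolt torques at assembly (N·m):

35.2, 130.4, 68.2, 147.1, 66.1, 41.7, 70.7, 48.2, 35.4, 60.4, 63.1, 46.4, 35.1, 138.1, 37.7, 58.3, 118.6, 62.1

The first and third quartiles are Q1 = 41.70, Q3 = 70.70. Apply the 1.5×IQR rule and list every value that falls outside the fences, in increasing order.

118.6, 130.4, 138.1, 147.1

IQR = Q3 − Q1 = 70.70 − 41.70 = 29.00.
Lower fence = Q1 − 1.5·IQR = 41.70 − 43.50 = -1.80.
Upper fence = Q3 + 1.5·IQR = 70.70 + 43.50 = 114.20.
118.6 > 114.20 → outlier.
130.4 > 114.20 → outlier.
138.1 > 114.20 → outlier.
147.1 > 114.20 → outlier.
All remaining values lie within [-1.80, 114.20].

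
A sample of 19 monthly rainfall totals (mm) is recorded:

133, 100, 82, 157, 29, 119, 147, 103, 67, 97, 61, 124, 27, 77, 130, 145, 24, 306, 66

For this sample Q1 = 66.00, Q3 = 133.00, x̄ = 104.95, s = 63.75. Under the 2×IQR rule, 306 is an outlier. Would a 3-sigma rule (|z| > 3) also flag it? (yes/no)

yes

z = (306 − 104.95) / 63.75 = 3.15.
|z| = 3.15 > 3.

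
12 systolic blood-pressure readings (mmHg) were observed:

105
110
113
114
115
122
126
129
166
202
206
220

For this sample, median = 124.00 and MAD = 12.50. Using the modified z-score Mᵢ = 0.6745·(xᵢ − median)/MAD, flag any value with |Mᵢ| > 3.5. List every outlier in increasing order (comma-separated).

|Mᵢ| > 3.5 ⇔ |xᵢ − 124.00| > 3.5·12.50/0.6745 = 64.86.
So outliers lie outside [59.14, 188.86].
202: M = 4.21 → outlier.
206: M = 4.42 → outlier.
220: M = 5.18 → outlier.

202, 206, 220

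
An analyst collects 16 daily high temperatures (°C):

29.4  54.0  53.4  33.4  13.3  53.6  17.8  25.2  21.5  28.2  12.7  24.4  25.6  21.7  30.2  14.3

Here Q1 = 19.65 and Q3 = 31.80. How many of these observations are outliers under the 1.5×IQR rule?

IQR = 12.15; fences at 19.65 − 18.225 = 1.425 and 31.80 + 18.225 = 50.025.
Outside the cutoffs: 53.4, 53.6, 54.0.

3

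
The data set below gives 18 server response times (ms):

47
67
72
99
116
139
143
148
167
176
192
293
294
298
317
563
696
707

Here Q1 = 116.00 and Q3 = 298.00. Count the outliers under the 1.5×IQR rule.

IQR = 182.00; fences at 116.00 − 273.00 = -157.00 and 298.00 + 273.00 = 571.00.
Outside the cutoffs: 696, 707.

2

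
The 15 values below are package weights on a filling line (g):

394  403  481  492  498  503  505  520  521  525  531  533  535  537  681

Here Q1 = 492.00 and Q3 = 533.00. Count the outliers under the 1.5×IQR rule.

IQR = 41.00; fences at 492.00 − 61.50 = 430.50 and 533.00 + 61.50 = 594.50.
Outside the cutoffs: 394, 403, 681.

3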